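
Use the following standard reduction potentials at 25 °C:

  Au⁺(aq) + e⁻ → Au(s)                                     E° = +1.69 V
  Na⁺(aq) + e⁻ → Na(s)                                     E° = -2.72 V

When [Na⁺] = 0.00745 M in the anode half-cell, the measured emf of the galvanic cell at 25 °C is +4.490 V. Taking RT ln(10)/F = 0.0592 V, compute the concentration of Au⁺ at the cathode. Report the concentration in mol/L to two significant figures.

Au⁺/Au is the cathode, Na⁺/Na the anode: E°cell = +4.41 V, n = 1.
Overall reaction: Au⁺(aq) + Na(s) → Au(s) + Na⁺(aq); Q = [Na⁺]^1/[Au⁺]^1.
From E = E° − (0.0592/n) log Q: log Q = (E° − E)·n/0.0592 = (+4.41 − (+4.490))·1/0.0592 = -1.3514.
So 1·log[Au⁺] = 1·log(0.00745) − log Q = -2.1278 − (-1.3514) = -0.7764; [Au⁺] = 10^(-0.7764) ≈ 0.17 M.

0.17 M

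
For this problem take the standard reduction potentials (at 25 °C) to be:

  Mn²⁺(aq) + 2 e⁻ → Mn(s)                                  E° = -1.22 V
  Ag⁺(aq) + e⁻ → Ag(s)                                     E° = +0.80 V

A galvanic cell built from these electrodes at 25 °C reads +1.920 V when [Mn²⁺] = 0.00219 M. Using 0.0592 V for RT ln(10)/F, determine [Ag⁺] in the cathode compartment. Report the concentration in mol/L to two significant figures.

0.00096 M

Ag⁺/Ag is the cathode, Mn²⁺/Mn the anode: E°cell = +2.02 V, n = 2.
Overall reaction: 2 Ag⁺(aq) + Mn(s) → 2 Ag(s) + Mn²⁺(aq); Q = [Mn²⁺]^1/[Ag⁺]^2.
From E = E° − (0.0592/n) log Q: log Q = (E° − E)·n/0.0592 = (+2.02 − (+1.920))·2/0.0592 = 3.3784.
So 2·log[Ag⁺] = 1·log(0.00219) − log Q = -2.6596 − (3.3784) = -6.0380; log[Ag⁺] = -6.0380 / 2 = -3.0190; [Ag⁺] = 10^(-3.0190) ≈ 0.00096 M.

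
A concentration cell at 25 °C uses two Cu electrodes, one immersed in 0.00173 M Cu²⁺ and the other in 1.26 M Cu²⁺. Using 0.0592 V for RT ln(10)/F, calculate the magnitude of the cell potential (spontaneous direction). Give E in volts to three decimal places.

For a concentration cell E°cell = 0. The 1.26 M side is the cathode (reduction is favoured where [Cu²⁺] is higher).
With n = 2, E = −(0.0592/2) log([Cu²⁺]ₐₙ/[Cu²⁺]꜀ₐₜ) = −(0.0592/2) log(0.00173/1.26) = −(0.0592/2)(-2.862) = +0.085 V.

+0.085 V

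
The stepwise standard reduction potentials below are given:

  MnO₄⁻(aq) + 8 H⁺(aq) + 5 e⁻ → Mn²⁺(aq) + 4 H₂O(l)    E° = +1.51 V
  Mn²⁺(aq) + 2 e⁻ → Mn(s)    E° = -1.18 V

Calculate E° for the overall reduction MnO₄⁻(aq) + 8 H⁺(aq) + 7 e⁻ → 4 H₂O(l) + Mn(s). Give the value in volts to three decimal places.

Since ΔG° = −nFE° is additive over sequential reductions, n₃E°₃ = n₁E°₁ + n₂E°₂.
E°₃ = (5×+1.51 + 2×-1.18) / 7 = (+5.190) / 7 = +0.741 V.
E° values themselves are not directly additive — weighting by electron count is essential.

+0.741 V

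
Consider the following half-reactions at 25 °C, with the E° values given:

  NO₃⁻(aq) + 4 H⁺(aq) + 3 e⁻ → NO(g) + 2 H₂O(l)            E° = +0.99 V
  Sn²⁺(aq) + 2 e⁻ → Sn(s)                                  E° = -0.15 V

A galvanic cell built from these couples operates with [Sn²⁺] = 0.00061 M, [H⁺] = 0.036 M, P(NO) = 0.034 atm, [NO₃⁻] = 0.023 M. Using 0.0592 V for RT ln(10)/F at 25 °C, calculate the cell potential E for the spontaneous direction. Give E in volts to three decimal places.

+1.118 V

NO₃⁻/NO is the cathode (higher E°), Sn²⁺/Sn the anode: E°cell = +0.99 − (-0.15) = +1.14 V, n = 6.
Overall: 2 NO₃⁻(aq) + 8 H⁺(aq) + 3 Sn(s) → 2 NO(g) + 4 H₂O(l) + 3 Sn²⁺(aq)
Q = P(NO)^2·[Sn²⁺]^3 / ([NO₃⁻]^2·[H⁺]^8); log Q = 2.245.
E = E° − (0.0592/n) log Q = +1.14 − (0.0592/6)(2.245) = +1.118 V.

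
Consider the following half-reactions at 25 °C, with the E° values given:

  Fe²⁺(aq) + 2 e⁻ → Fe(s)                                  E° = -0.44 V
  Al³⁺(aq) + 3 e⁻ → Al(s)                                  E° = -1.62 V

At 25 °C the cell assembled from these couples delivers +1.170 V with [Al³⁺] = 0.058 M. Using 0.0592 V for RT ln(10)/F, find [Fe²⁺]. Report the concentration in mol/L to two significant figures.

0.069 M

Fe²⁺/Fe is the cathode, Al³⁺/Al the anode: E°cell = +1.18 V, n = 6.
Overall reaction: 3 Fe²⁺(aq) + 2 Al(s) → 3 Fe(s) + 2 Al³⁺(aq); Q = [Al³⁺]^2/[Fe²⁺]^3.
From E = E° − (0.0592/n) log Q: log Q = (E° − E)·n/0.0592 = (+1.18 − (+1.170))·6/0.0592 = 1.0135.
So 3·log[Fe²⁺] = 2·log(0.058) − log Q = -2.4731 − (1.0135) = -3.4866; log[Fe²⁺] = -3.4866 / 3 = -1.1622; [Fe²⁺] = 10^(-1.1622) ≈ 0.069 M.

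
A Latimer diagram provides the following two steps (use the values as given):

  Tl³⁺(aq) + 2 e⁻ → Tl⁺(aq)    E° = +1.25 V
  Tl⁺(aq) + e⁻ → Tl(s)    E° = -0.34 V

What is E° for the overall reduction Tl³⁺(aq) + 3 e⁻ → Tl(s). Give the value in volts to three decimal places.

Since ΔG° = −nFE° is additive over sequential reductions, n₃E°₃ = n₁E°₁ + n₂E°₂.
E°₃ = (2×+1.25 + 1×-0.34) / 3 = (+2.160) / 3 = +0.720 V.
Simply averaging or adding the two E° values would be wrong; the electron-weighted sum is required.

+0.720 V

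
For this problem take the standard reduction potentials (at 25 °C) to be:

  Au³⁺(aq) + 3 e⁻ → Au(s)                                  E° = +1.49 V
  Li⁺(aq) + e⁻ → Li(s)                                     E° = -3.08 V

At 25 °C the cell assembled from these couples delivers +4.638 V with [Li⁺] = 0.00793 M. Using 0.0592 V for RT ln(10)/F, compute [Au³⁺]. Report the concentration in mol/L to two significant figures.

Au³⁺/Au is the cathode, Li⁺/Li the anode: E°cell = +4.57 V, n = 3.
Overall reaction: Au³⁺(aq) + 3 Li(s) → Au(s) + 3 Li⁺(aq); Q = [Li⁺]^3/[Au³⁺]^1.
From E = E° − (0.0592/n) log Q: log Q = (E° − E)·n/0.0592 = (+4.57 − (+4.638))·3/0.0592 = -3.4459.
So 1·log[Au³⁺] = 3·log(0.00793) − log Q = -6.3022 − (-3.4459) = -2.8563; [Au³⁺] = 10^(-2.8563) ≈ 0.0014 M.

0.0014 M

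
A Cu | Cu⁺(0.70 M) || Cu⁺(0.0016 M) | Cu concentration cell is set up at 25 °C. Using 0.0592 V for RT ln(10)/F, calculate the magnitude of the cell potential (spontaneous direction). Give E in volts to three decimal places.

For a concentration cell E°cell = 0. The 0.70 M side is the cathode (reduction is favoured where [Cu⁺] is higher).
With n = 1, E = −(0.0592/1) log([Cu⁺]ₐₙ/[Cu⁺]꜀ₐₜ) = −(0.0592/1) log(0.0016/0.7) = −(0.0592/1)(-2.641) = +0.156 V.

+0.156 V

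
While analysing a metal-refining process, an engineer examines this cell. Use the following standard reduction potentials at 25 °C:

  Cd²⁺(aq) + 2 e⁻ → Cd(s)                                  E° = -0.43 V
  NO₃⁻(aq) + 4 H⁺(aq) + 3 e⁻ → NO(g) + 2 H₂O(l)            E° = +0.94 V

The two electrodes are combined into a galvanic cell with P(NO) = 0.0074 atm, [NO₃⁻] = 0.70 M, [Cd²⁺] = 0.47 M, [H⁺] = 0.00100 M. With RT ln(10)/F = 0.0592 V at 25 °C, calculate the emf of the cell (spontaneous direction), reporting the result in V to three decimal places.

NO₃⁻/NO is the cathode (higher E°), Cd²⁺/Cd the anode: E°cell = +0.94 − (-0.43) = +1.37 V, n = 6.
Overall: 2 NO₃⁻(aq) + 8 H⁺(aq) + 3 Cd(s) → 2 NO(g) + 4 H₂O(l) + 3 Cd²⁺(aq)
Q = P(NO)^2·[Cd²⁺]^3 / ([NO₃⁻]^2·[H⁺]^8); log Q = 19.065.
E = E° − (0.0592/n) log Q = +1.37 − (0.0592/6)(19.065) = +1.182 V.

+1.182 V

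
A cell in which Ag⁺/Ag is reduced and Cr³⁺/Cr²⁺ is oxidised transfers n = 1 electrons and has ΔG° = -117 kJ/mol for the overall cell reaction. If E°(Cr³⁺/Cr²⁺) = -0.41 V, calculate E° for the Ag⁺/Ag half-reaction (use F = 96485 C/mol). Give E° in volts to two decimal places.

+0.80 V

E°cell = −ΔG°/(nF) = −(-117×10³)/((1)(96485)) = +1.213 V.
Since Ag⁺/Ag is the cathode and Cr³⁺/Cr²⁺ the anode, E°cell = E°(Ag⁺/Ag) − E°(Cr³⁺/Cr²⁺).
So E°(Ag⁺/Ag) = E°cell + E°(Cr³⁺/Cr²⁺) = +1.213 + (-0.41) = +0.80 V.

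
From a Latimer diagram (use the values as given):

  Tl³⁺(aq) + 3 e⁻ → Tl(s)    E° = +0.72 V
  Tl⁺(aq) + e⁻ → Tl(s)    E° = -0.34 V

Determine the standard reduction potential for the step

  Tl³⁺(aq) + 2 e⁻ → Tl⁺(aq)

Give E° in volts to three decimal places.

+1.250 V

Sequential free energies add, so n₃E°₃ = n₁E°₁ + n₂E°₂.
With n₃ = 3, and the known step contributing 1×(-0.34) V, the unknown satisfies 2·E° = 3×(+0.72) − 1×(-0.34) = +2.500.
E° = +2.500 / 2 = +1.250 V.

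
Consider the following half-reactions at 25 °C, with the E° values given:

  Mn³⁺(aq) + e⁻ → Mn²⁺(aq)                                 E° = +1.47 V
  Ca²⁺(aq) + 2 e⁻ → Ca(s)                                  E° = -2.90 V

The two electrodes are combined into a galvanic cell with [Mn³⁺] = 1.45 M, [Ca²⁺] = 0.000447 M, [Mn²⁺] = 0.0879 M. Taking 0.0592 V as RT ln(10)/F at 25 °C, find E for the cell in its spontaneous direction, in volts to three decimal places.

Mn³⁺/Mn²⁺ is the cathode (higher E°), Ca²⁺/Ca the anode: E°cell = +1.47 − (-2.90) = +4.37 V, n = 2.
Overall: 2 Mn³⁺(aq) + Ca(s) → 2 Mn²⁺(aq) + Ca²⁺(aq)
Q = [Mn²⁺]^2·[Ca²⁺] / ([Mn³⁺]^2); log Q = -5.784.
E = E° − (0.0592/n) log Q = +4.37 − (0.0592/2)(-5.784) = +4.541 V.

+4.541 V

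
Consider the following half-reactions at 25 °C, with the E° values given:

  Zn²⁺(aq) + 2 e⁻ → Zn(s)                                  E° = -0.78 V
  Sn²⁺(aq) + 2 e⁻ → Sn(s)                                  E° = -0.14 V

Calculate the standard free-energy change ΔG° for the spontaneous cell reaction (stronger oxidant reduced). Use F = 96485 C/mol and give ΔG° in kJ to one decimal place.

Sn²⁺/Sn (E° = -0.14 V) is the cathode; Zn²⁺/Zn (E° = -0.78 V) is the anode, so E°cell = +0.64 V.
Balancing electrons gives n = 2 (lcm of 2 and 2).
ΔG° = −nFE° = −(2)(96485)(+0.64) = -123,501 J = -123.5 kJ.

-123.5 kJ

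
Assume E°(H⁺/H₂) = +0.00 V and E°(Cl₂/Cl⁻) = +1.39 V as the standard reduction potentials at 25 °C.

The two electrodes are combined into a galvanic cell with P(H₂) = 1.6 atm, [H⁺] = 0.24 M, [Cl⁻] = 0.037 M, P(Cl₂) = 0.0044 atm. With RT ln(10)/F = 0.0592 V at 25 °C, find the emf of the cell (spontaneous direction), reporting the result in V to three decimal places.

Cl₂/Cl⁻ is the cathode (higher E°), H⁺/H₂ the anode: E°cell = +1.39 − (+0.00) = +1.39 V, n = 2.
Overall: Cl₂(g) + H₂(g) → 2 Cl⁻(aq) + 2 H⁺(aq)
Q = [Cl⁻]^2·[H⁺]^2 / (P(Cl₂)·P(H₂)); log Q = -1.951.
E = E° − (0.0592/n) log Q = +1.39 − (0.0592/2)(-1.951) = +1.448 V.

+1.448 V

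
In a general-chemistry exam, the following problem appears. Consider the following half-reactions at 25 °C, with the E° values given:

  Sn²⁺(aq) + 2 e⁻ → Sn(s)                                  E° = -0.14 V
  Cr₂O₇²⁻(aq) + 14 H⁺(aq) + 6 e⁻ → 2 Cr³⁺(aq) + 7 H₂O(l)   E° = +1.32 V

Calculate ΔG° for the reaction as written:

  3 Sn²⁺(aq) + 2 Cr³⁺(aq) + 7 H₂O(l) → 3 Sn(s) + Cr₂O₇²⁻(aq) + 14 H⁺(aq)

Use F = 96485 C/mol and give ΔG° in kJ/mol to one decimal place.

As written, Sn²⁺/Sn is reduced (cathode) and Cr₂O₇²⁻/Cr³⁺ is oxidised (anode), so E°cell = (-0.14) − (+1.32) = -1.46 V.
Balancing electrons gives n = 6.
ΔG° = −nFE° = −(6)(96485)(-1.46) = 845,209 J = +845.2 kJ/mol.

+845.2 kJ/mol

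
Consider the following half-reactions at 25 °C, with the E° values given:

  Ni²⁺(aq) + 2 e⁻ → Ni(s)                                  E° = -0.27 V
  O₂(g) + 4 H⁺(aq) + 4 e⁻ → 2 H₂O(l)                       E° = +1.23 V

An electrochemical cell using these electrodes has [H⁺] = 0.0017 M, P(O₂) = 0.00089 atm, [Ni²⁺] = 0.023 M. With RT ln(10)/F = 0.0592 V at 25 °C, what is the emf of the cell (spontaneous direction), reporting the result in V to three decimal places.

O₂/H₂O is the cathode (higher E°), Ni²⁺/Ni the anode: E°cell = +1.23 − (-0.27) = +1.50 V, n = 4.
Overall: O₂(g) + 4 H⁺(aq) + 2 Ni(s) → 2 H₂O(l) + 2 Ni²⁺(aq)
Q = [Ni²⁺]^2 / (P(O₂)·[H⁺]^4); log Q = 10.852.
E = E° − (0.0592/n) log Q = +1.50 − (0.0592/4)(10.852) = +1.339 V.

+1.339 V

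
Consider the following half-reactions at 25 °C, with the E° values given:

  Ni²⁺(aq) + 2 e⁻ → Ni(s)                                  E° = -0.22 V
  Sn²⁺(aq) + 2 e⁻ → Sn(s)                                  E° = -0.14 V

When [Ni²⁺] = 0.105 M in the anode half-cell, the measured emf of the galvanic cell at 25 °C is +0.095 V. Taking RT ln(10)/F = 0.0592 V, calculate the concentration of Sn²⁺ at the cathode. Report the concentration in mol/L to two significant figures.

Sn²⁺/Sn is the cathode, Ni²⁺/Ni the anode: E°cell = +0.08 V, n = 2.
Overall reaction: Sn²⁺(aq) + Ni(s) → Sn(s) + Ni²⁺(aq); Q = [Ni²⁺]^1/[Sn²⁺]^1.
From E = E° − (0.0592/n) log Q: log Q = (E° − E)·n/0.0592 = (+0.08 − (+0.095))·2/0.0592 = -0.5068.
So 1·log[Sn²⁺] = 1·log(0.105) − log Q = -0.9788 − (-0.5068) = -0.4720; [Sn²⁺] = 10^(-0.4720) ≈ 0.34 M.

0.34 M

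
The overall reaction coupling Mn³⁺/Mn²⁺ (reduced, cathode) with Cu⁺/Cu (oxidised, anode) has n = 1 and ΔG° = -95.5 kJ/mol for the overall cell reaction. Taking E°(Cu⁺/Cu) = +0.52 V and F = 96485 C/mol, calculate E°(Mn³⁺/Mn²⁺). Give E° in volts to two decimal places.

E°cell = −ΔG°/(nF) = −(-95.5×10³)/((1)(96485)) = +0.990 V.
Since Mn³⁺/Mn²⁺ is the cathode and Cu⁺/Cu the anode, E°cell = E°(Mn³⁺/Mn²⁺) − E°(Cu⁺/Cu).
So E°(Mn³⁺/Mn²⁺) = E°cell + E°(Cu⁺/Cu) = +0.990 + (+0.52) = +1.51 V.

+1.51 V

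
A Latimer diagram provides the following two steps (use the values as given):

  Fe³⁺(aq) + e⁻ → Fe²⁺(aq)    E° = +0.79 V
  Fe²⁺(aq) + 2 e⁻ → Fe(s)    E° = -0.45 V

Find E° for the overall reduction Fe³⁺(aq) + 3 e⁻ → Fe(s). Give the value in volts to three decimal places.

Since ΔG° = −nFE° is additive over sequential reductions, n₃E°₃ = n₁E°₁ + n₂E°₂.
E°₃ = (1×+0.79 + 2×-0.45) / 3 = (-0.110) / 3 = -0.037 V.

-0.037 V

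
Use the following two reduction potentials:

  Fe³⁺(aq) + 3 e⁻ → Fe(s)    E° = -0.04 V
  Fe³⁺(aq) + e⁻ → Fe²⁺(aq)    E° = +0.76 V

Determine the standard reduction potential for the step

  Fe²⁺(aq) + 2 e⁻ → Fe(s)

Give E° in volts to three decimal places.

Sequential free energies add, so n₃E°₃ = n₁E°₁ + n₂E°₂.
With n₃ = 3, and the known step contributing 1×(+0.76) V, the unknown satisfies 2·E° = 3×(-0.04) − 1×(+0.76) = -0.880.
E° = -0.880 / 2 = -0.440 V.

-0.440 V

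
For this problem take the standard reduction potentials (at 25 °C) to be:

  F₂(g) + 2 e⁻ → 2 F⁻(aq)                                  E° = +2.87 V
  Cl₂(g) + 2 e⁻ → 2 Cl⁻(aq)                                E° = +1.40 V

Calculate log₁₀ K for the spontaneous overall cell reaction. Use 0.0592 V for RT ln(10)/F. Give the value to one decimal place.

49.7

Cathode: F₂/F⁻; anode: Cl₂/Cl⁻. E°cell = +1.47 V, n = 2.
log K = nE°cell / 0.0592 = (2)(+1.47) / 0.0592 = 49.7.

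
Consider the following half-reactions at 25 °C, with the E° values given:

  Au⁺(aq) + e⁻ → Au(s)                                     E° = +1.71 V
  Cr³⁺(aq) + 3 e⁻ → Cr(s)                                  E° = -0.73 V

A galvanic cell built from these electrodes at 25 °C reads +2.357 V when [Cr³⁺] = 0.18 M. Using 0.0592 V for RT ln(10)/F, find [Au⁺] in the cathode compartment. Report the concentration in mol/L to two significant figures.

Au⁺/Au is the cathode, Cr³⁺/Cr the anode: E°cell = +2.44 V, n = 3.
Overall reaction: 3 Au⁺(aq) + Cr(s) → 3 Au(s) + Cr³⁺(aq); Q = [Cr³⁺]^1/[Au⁺]^3.
From E = E° − (0.0592/n) log Q: log Q = (E° − E)·n/0.0592 = (+2.44 − (+2.357))·3/0.0592 = 4.2061.
So 3·log[Au⁺] = 1·log(0.18) − log Q = -0.7447 − (4.2061) = -4.9508; log[Au⁺] = -4.9508 / 3 = -1.6503; [Au⁺] = 10^(-1.6503) ≈ 0.022 M.

0.022 M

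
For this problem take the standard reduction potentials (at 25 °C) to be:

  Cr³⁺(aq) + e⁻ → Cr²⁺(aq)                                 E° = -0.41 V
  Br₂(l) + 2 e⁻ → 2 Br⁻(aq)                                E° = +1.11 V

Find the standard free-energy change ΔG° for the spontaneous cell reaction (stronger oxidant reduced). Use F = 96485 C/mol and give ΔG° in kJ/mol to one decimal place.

Br₂/Br⁻ (E° = +1.11 V) is the cathode; Cr³⁺/Cr²⁺ (E° = -0.41 V) is the anode, so E°cell = +1.52 V.
Balancing electrons gives n = 2 (lcm of 2 and 1).
ΔG° = −nFE° = −(2)(96485)(+1.52) = -293,314 J = -293.3 kJ/mol.

-293.3 kJ/mol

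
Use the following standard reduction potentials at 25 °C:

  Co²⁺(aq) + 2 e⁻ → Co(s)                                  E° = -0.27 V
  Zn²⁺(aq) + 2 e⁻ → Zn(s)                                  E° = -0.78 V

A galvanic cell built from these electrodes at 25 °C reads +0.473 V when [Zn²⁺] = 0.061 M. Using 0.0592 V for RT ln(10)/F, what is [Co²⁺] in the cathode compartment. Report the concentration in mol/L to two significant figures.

0.0034 M

Co²⁺/Co is the cathode, Zn²⁺/Zn the anode: E°cell = +0.51 V, n = 2.
Overall reaction: Co²⁺(aq) + Zn(s) → Co(s) + Zn²⁺(aq); Q = [Zn²⁺]^1/[Co²⁺]^1.
From E = E° − (0.0592/n) log Q: log Q = (E° − E)·n/0.0592 = (+0.51 − (+0.473))·2/0.0592 = 1.2500.
So 1·log[Co²⁺] = 1·log(0.061) − log Q = -1.2147 − (1.2500) = -2.4647; [Co²⁺] = 10^(-2.4647) ≈ 0.0034 M.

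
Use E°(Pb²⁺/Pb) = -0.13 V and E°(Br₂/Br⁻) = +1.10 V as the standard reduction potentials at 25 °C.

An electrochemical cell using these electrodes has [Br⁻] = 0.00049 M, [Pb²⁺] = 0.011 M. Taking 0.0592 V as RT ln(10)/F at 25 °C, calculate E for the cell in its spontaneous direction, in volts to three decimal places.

Br₂/Br⁻ is the cathode (higher E°), Pb²⁺/Pb the anode: E°cell = +1.10 − (-0.13) = +1.23 V, n = 2.
Overall: Br₂(l) + Pb(s) → 2 Br⁻(aq) + Pb²⁺(aq)
Q = [Br⁻]^2·[Pb²⁺]; log Q = -8.578.
E = E° − (0.0592/n) log Q = +1.23 − (0.0592/2)(-8.578) = +1.484 V.

+1.484 V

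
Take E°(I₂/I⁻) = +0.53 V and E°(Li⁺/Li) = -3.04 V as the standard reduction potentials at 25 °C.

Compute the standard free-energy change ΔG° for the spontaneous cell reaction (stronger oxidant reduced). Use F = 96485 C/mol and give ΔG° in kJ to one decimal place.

I₂/I⁻ (E° = +0.53 V) is the cathode; Li⁺/Li (E° = -3.04 V) is the anode, so E°cell = +3.57 V.
Balancing electrons gives n = 2 (lcm of 2 and 1).
ΔG° = −nFE° = −(2)(96485)(+3.57) = -688,903 J = -688.9 kJ.

-688.9 kJ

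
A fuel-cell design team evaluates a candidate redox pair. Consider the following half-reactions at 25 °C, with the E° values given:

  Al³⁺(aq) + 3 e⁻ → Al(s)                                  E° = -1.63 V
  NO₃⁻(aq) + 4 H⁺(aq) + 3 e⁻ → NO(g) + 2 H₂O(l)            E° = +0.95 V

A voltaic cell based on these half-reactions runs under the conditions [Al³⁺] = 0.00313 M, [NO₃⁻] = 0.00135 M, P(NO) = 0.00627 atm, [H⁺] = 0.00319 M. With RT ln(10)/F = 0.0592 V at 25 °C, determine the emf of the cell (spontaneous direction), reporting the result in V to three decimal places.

NO₃⁻/NO is the cathode (higher E°), Al³⁺/Al the anode: E°cell = +0.95 − (-1.63) = +2.58 V, n = 3.
Overall: NO₃⁻(aq) + 4 H⁺(aq) + Al(s) → NO(g) + 2 H₂O(l) + Al³⁺(aq)
Q = P(NO)·[Al³⁺] / ([NO₃⁻]·[H⁺]^4); log Q = 8.147.
E = E° − (0.0592/n) log Q = +2.58 − (0.0592/3)(8.147) = +2.419 V.

+2.419 V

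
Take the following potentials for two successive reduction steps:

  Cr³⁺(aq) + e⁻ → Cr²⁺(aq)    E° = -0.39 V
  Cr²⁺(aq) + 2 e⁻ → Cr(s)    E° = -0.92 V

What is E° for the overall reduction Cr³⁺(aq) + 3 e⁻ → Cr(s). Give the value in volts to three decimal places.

-0.743 V

Since ΔG° = −nFE° is additive over sequential reductions, n₃E°₃ = n₁E°₁ + n₂E°₂.
E°₃ = (1×-0.39 + 2×-0.92) / 3 = (-2.230) / 3 = -0.743 V.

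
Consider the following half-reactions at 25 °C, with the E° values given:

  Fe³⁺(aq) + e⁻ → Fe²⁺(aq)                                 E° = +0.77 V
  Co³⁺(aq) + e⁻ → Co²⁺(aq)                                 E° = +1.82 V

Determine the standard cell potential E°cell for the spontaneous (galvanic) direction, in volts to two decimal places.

+1.05 V

The Co³⁺/Co²⁺ couple has the higher reduction potential, so it is the cathode; Fe³⁺/Fe²⁺ is oxidised at the anode.
E°cell = E°(cathode) − E°(anode) = (+1.82) − (+0.77) = +1.05 V.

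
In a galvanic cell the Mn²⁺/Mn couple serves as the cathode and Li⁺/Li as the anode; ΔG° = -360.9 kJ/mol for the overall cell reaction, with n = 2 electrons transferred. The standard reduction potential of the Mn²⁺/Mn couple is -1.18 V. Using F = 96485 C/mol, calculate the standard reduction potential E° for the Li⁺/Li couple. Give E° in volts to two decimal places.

E°cell = −ΔG°/(nF) = −(-360.9×10³)/((2)(96485)) = +1.870 V.
Since Mn²⁺/Mn is the cathode and Li⁺/Li the anode, E°cell = E°(Mn²⁺/Mn) − E°(Li⁺/Li).
So E°(Li⁺/Li) = E°(Mn²⁺/Mn) − E°cell = (-1.18) − (+1.870) = -3.05 V.

-3.05 V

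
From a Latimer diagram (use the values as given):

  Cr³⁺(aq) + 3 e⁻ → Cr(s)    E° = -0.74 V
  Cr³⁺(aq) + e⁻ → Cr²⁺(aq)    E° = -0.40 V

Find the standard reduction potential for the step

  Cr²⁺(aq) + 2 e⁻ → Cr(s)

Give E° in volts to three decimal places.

Sequential free energies add, so n₃E°₃ = n₁E°₁ + n₂E°₂.
With n₃ = 3, and the known step contributing 1×(-0.40) V, the unknown satisfies 2·E° = 3×(-0.74) − 1×(-0.40) = -1.820.
E° = -1.820 / 2 = -0.910 V.

-0.910 V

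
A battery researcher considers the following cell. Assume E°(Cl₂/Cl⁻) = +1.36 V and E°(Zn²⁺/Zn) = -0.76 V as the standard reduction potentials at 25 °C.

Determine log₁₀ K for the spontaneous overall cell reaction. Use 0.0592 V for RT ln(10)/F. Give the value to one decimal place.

Cathode: Cl₂/Cl⁻; anode: Zn²⁺/Zn. E°cell = +2.12 V, n = 2.
log K = nE°cell / 0.0592 = (2)(+2.12) / 0.0592 = 71.6.

71.6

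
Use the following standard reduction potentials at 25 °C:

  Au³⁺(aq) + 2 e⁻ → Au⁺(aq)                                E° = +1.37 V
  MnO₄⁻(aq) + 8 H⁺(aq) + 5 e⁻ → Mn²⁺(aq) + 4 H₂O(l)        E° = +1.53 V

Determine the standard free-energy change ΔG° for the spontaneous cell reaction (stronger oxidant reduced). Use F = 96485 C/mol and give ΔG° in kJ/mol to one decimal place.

MnO₄⁻/Mn²⁺ (E° = +1.53 V) is the cathode; Au³⁺/Au⁺ (E° = +1.37 V) is the anode, so E°cell = +0.16 V.
Balancing electrons gives n = 10 (lcm of 5 and 2).
ΔG° = −nFE° = −(10)(96485)(+0.16) = -154,376 J = -154.4 kJ/mol.

-154.4 kJ/mol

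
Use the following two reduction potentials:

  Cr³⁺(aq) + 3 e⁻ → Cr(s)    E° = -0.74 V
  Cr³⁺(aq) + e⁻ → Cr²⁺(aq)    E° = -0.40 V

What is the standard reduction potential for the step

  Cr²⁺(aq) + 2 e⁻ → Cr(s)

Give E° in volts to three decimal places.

-0.910 V

Sequential free energies add, so n₃E°₃ = n₁E°₁ + n₂E°₂.
With n₃ = 3, and the known step contributing 1×(-0.40) V, the unknown satisfies 2·E° = 3×(-0.74) − 1×(-0.40) = -1.820.
E° = -1.820 / 2 = -0.910 V.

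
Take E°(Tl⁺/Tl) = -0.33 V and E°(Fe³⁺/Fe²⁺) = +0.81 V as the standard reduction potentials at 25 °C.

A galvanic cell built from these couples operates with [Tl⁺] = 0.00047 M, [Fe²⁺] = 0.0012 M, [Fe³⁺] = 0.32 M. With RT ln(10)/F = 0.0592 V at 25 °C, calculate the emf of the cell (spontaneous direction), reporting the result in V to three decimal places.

Fe³⁺/Fe²⁺ is the cathode (higher E°), Tl⁺/Tl the anode: E°cell = +0.81 − (-0.33) = +1.14 V, n = 1.
Overall: Fe³⁺(aq) + Tl(s) → Fe²⁺(aq) + Tl⁺(aq)
Q = [Fe²⁺]·[Tl⁺] / ([Fe³⁺]); log Q = -5.754.
E = E° − (0.0592/n) log Q = +1.14 − (0.0592/1)(-5.754) = +1.481 V.

+1.481 V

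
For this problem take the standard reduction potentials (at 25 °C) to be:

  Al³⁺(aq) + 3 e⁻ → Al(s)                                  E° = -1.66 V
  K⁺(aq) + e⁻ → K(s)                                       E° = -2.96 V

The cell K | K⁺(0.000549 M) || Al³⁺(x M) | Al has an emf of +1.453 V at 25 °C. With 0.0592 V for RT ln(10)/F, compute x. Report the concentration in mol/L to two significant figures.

Al³⁺/Al is the cathode, K⁺/K the anode: E°cell = +1.30 V, n = 3.
Overall reaction: Al³⁺(aq) + 3 K(s) → Al(s) + 3 K⁺(aq); Q = [K⁺]^3/[Al³⁺]^1.
From E = E° − (0.0592/n) log Q: log Q = (E° − E)·n/0.0592 = (+1.30 − (+1.453))·3/0.0592 = -7.7534.
So 1·log[Al³⁺] = 3·log(0.000549) − log Q = -9.7813 − (-7.7534) = -2.0279; [Al³⁺] = 10^(-2.0279) ≈ 0.0094 M.

0.0094 M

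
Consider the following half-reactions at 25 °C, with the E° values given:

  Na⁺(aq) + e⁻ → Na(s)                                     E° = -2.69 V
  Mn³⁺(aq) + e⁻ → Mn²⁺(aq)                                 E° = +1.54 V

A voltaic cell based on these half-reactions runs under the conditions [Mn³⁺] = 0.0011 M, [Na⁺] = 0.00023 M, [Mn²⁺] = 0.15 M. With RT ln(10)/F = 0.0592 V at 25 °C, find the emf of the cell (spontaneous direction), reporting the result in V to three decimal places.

Mn³⁺/Mn²⁺ is the cathode (higher E°), Na⁺/Na the anode: E°cell = +1.54 − (-2.69) = +4.23 V, n = 1.
Overall: Mn³⁺(aq) + Na(s) → Mn²⁺(aq) + Na⁺(aq)
Q = [Mn²⁺]·[Na⁺] / ([Mn³⁺]); log Q = -1.504.
E = E° − (0.0592/n) log Q = +4.23 − (0.0592/1)(-1.504) = +4.319 V.

+4.319 V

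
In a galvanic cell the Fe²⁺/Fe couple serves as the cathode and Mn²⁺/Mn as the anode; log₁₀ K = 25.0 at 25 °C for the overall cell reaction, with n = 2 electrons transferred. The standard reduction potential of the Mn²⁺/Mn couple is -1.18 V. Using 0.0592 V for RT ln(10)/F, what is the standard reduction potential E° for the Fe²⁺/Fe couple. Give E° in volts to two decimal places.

-0.44 V

E°cell = (0.0592/n)·log K = (0.0592/2)(25.0) = +0.740 V.
Since Fe²⁺/Fe is the cathode and Mn²⁺/Mn the anode, E°cell = E°(Fe²⁺/Fe) − E°(Mn²⁺/Mn).
So E°(Fe²⁺/Fe) = E°cell + E°(Mn²⁺/Mn) = +0.740 + (-1.18) = -0.44 V.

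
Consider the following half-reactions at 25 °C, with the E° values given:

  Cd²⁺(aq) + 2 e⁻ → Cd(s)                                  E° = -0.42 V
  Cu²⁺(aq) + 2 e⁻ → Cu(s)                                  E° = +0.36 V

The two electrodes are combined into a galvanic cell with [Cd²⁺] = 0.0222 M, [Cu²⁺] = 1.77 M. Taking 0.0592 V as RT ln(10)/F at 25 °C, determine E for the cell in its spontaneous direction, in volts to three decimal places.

+0.836 V

Cu²⁺/Cu is the cathode (higher E°), Cd²⁺/Cd the anode: E°cell = +0.36 − (-0.42) = +0.78 V, n = 2.
Overall: Cu²⁺(aq) + Cd(s) → Cu(s) + Cd²⁺(aq)
Q = [Cd²⁺] / ([Cu²⁺]); log Q = -1.902.
E = E° − (0.0592/n) log Q = +0.78 − (0.0592/2)(-1.902) = +0.836 V.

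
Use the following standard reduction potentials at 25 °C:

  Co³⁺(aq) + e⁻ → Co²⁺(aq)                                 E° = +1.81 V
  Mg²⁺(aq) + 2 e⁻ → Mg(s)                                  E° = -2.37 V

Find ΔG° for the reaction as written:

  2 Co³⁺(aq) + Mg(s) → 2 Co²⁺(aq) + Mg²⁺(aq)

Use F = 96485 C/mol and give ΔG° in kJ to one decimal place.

-806.6 kJ

As written, Co³⁺/Co²⁺ is reduced (cathode) and Mg²⁺/Mg is oxidised (anode), so E°cell = (+1.81) − (-2.37) = +4.18 V.
Balancing electrons gives n = 2.
ΔG° = −nFE° = −(2)(96485)(+4.18) = -806,615 J = -806.6 kJ.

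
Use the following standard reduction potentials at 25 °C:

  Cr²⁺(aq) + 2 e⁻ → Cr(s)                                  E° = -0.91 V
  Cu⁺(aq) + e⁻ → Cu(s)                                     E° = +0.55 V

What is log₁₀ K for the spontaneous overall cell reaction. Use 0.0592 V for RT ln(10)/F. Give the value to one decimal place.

Cathode: Cu⁺/Cu; anode: Cr²⁺/Cr. E°cell = +1.46 V, n = 2.
log K = nE°cell / 0.0592 = (2)(+1.46) / 0.0592 = 49.3.

49.3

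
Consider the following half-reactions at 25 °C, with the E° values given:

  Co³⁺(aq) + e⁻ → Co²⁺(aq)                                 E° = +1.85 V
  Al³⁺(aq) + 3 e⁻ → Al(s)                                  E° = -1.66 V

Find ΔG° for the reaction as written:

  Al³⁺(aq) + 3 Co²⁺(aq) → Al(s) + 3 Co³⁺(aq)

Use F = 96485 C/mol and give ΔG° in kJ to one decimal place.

+1016.0 kJ

As written, Al³⁺/Al is reduced (cathode) and Co³⁺/Co²⁺ is oxidised (anode), so E°cell = (-1.66) − (+1.85) = -3.51 V.
Balancing electrons gives n = 3.
ΔG° = −nFE° = −(3)(96485)(-3.51) = 1,015,987 J = +1016.0 kJ.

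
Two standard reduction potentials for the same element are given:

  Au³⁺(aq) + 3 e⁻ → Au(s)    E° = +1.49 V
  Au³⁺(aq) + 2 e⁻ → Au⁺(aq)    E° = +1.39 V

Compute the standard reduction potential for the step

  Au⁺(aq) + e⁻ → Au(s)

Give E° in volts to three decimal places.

Sequential free energies add, so n₃E°₃ = n₁E°₁ + n₂E°₂.
With n₃ = 3, and the known step contributing 2×(+1.39) V, the unknown satisfies 1·E° = 3×(+1.49) − 2×(+1.39) = +1.690.
E° = +1.690 / 1 = +1.690 V.

+1.690 V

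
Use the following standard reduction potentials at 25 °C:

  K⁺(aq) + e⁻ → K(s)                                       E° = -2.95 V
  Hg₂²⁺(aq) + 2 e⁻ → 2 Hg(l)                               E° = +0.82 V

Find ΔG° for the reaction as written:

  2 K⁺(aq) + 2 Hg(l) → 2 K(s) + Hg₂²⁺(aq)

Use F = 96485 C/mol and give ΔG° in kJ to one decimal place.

+727.5 kJ

As written, K⁺/K is reduced (cathode) and Hg₂²⁺/Hg is oxidised (anode), so E°cell = (-2.95) − (+0.82) = -3.77 V.
Balancing electrons gives n = 2.
ΔG° = −nFE° = −(2)(96485)(-3.77) = 727,497 J = +727.5 kJ.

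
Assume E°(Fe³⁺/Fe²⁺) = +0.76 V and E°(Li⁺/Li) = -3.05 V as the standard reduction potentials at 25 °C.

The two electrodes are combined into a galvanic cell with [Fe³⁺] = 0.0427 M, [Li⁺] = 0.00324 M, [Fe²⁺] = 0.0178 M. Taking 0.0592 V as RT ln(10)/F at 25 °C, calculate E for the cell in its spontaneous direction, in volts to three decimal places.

+3.980 V

Fe³⁺/Fe²⁺ is the cathode (higher E°), Li⁺/Li the anode: E°cell = +0.76 − (-3.05) = +3.81 V, n = 1.
Overall: Fe³⁺(aq) + Li(s) → Fe²⁺(aq) + Li⁺(aq)
Q = [Fe²⁺]·[Li⁺] / ([Fe³⁺]); log Q = -2.869.
E = E° − (0.0592/n) log Q = +3.81 − (0.0592/1)(-2.869) = +3.980 V.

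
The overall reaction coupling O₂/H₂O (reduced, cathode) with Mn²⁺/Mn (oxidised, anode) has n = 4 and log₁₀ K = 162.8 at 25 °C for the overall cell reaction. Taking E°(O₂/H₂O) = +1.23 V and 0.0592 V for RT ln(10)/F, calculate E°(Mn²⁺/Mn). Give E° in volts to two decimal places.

-1.18 V

E°cell = (0.0592/n)·log K = (0.0592/4)(162.8) = +2.409 V.
Since O₂/H₂O is the cathode and Mn²⁺/Mn the anode, E°cell = E°(O₂/H₂O) − E°(Mn²⁺/Mn).
So E°(Mn²⁺/Mn) = E°(O₂/H₂O) − E°cell = (+1.23) − (+2.409) = -1.18 V.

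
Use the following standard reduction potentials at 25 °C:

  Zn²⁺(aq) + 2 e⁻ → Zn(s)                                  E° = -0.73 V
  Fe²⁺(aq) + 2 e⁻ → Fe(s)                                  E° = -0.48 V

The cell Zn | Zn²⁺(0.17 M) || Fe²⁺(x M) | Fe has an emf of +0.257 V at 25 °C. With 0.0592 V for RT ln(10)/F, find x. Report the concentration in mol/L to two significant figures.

Fe²⁺/Fe is the cathode, Zn²⁺/Zn the anode: E°cell = +0.25 V, n = 2.
Overall reaction: Fe²⁺(aq) + Zn(s) → Fe(s) + Zn²⁺(aq); Q = [Zn²⁺]^1/[Fe²⁺]^1.
From E = E° − (0.0592/n) log Q: log Q = (E° − E)·n/0.0592 = (+0.25 − (+0.257))·2/0.0592 = -0.2365.
So 1·log[Fe²⁺] = 1·log(0.17) − log Q = -0.7696 − (-0.2365) = -0.5331; [Fe²⁺] = 10^(-0.5331) ≈ 0.29 M.

0.29 M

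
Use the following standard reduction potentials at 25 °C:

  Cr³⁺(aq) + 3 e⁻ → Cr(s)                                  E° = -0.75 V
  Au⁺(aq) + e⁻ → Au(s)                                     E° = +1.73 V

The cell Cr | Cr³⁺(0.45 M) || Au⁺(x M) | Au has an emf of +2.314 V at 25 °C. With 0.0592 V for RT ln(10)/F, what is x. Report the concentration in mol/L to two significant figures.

Au⁺/Au is the cathode, Cr³⁺/Cr the anode: E°cell = +2.48 V, n = 3.
Overall reaction: 3 Au⁺(aq) + Cr(s) → 3 Au(s) + Cr³⁺(aq); Q = [Cr³⁺]^1/[Au⁺]^3.
From E = E° − (0.0592/n) log Q: log Q = (E° − E)·n/0.0592 = (+2.48 − (+2.314))·3/0.0592 = 8.4122.
So 3·log[Au⁺] = 1·log(0.45) − log Q = -0.3468 − (8.4122) = -8.7590; log[Au⁺] = -8.7590 / 3 = -2.9197; [Au⁺] = 10^(-2.9197) ≈ 0.0012 M.

0.0012 M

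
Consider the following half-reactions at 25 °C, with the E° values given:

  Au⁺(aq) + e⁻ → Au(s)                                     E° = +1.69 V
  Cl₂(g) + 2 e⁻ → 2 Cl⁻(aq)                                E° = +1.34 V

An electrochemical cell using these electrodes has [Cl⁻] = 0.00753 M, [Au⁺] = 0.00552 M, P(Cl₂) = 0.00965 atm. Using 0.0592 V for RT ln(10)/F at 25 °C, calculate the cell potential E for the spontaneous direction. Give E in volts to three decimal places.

+0.150 V

Au⁺/Au is the cathode (higher E°), Cl₂/Cl⁻ the anode: E°cell = +1.69 − (+1.34) = +0.35 V, n = 2.
Overall: 2 Au⁺(aq) + 2 Cl⁻(aq) → 2 Au(s) + Cl₂(g)
Q = P(Cl₂) / ([Au⁺]^2·[Cl⁻]^2); log Q = 6.747.
E = E° − (0.0592/n) log Q = +0.35 − (0.0592/2)(6.747) = +0.150 V.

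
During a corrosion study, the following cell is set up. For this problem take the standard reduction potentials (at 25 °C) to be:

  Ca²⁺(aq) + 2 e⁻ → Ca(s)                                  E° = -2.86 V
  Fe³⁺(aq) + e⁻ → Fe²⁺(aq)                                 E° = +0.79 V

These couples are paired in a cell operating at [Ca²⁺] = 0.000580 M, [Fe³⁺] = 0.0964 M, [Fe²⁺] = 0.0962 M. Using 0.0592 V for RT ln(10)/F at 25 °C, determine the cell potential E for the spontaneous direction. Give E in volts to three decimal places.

+3.746 V

Fe³⁺/Fe²⁺ is the cathode (higher E°), Ca²⁺/Ca the anode: E°cell = +0.79 − (-2.86) = +3.65 V, n = 2.
Overall: 2 Fe³⁺(aq) + Ca(s) → 2 Fe²⁺(aq) + Ca²⁺(aq)
Q = [Fe²⁺]^2·[Ca²⁺] / ([Fe³⁺]^2); log Q = -3.238.
E = E° − (0.0592/n) log Q = +3.65 − (0.0592/2)(-3.238) = +3.746 V.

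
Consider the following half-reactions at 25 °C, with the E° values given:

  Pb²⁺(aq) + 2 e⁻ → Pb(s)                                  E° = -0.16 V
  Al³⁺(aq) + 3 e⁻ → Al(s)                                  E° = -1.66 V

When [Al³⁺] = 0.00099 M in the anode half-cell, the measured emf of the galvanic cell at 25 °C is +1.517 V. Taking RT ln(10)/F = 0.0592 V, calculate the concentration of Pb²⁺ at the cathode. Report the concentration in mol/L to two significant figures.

Pb²⁺/Pb is the cathode, Al³⁺/Al the anode: E°cell = +1.50 V, n = 6.
Overall reaction: 3 Pb²⁺(aq) + 2 Al(s) → 3 Pb(s) + 2 Al³⁺(aq); Q = [Al³⁺]^2/[Pb²⁺]^3.
From E = E° − (0.0592/n) log Q: log Q = (E° − E)·n/0.0592 = (+1.50 − (+1.517))·6/0.0592 = -1.7230.
So 3·log[Pb²⁺] = 2·log(0.00099) − log Q = -6.0087 − (-1.7230) = -4.2857; log[Pb²⁺] = -4.2857 / 3 = -1.4286; [Pb²⁺] = 10^(-1.4286) ≈ 0.037 M.

0.037 M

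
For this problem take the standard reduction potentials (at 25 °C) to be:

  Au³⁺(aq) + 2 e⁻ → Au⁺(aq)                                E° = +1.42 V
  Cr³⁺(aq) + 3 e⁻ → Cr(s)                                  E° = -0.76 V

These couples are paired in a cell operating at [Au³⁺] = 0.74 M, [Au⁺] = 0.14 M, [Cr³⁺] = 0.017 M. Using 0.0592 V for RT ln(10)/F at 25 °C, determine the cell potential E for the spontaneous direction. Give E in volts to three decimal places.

Au³⁺/Au⁺ is the cathode (higher E°), Cr³⁺/Cr the anode: E°cell = +1.42 − (-0.76) = +2.18 V, n = 6.
Overall: 3 Au³⁺(aq) + 2 Cr(s) → 3 Au⁺(aq) + 2 Cr³⁺(aq)
Q = [Au⁺]^3·[Cr³⁺]^2 / ([Au³⁺]^3); log Q = -5.708.
E = E° − (0.0592/n) log Q = +2.18 − (0.0592/6)(-5.708) = +2.236 V.

+2.236 V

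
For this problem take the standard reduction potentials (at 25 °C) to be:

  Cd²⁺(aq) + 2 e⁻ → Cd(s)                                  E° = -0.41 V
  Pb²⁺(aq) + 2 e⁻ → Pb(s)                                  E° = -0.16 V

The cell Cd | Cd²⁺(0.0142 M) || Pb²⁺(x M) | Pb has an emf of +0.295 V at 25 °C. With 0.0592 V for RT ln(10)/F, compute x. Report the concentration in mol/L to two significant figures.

0.47 M

Pb²⁺/Pb is the cathode, Cd²⁺/Cd the anode: E°cell = +0.25 V, n = 2.
Overall reaction: Pb²⁺(aq) + Cd(s) → Pb(s) + Cd²⁺(aq); Q = [Cd²⁺]^1/[Pb²⁺]^1.
From E = E° − (0.0592/n) log Q: log Q = (E° − E)·n/0.0592 = (+0.25 − (+0.295))·2/0.0592 = -1.5203.
So 1·log[Pb²⁺] = 1·log(0.0142) − log Q = -1.8477 − (-1.5203) = -0.3274; [Pb²⁺] = 10^(-0.3274) ≈ 0.47 M.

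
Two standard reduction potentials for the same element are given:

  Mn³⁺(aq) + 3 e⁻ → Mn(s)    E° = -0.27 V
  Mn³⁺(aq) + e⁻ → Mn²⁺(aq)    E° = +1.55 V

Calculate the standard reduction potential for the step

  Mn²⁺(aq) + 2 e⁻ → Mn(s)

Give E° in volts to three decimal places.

Sequential free energies add, so n₃E°₃ = n₁E°₁ + n₂E°₂.
With n₃ = 3, and the known step contributing 1×(+1.55) V, the unknown satisfies 2·E° = 3×(-0.27) − 1×(+1.55) = -2.360.
E° = -2.360 / 2 = -1.180 V.

-1.180 V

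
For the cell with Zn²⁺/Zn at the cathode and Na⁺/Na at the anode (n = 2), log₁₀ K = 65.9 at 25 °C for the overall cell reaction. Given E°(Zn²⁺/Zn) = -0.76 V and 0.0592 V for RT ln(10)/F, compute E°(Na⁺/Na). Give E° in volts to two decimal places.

-2.71 V

E°cell = (0.0592/n)·log K = (0.0592/2)(65.9) = +1.951 V.
Since Zn²⁺/Zn is the cathode and Na⁺/Na the anode, E°cell = E°(Zn²⁺/Zn) − E°(Na⁺/Na).
So E°(Na⁺/Na) = E°(Zn²⁺/Zn) − E°cell = (-0.76) − (+1.951) = -2.71 V.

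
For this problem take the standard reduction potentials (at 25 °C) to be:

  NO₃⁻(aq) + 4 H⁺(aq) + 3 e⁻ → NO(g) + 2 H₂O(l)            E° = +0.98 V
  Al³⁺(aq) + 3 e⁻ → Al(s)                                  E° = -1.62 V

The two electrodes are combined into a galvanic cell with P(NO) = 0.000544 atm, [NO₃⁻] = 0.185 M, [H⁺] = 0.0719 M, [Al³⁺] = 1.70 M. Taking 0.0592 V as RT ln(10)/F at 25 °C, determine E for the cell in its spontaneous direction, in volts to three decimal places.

NO₃⁻/NO is the cathode (higher E°), Al³⁺/Al the anode: E°cell = +0.98 − (-1.62) = +2.60 V, n = 3.
Overall: NO₃⁻(aq) + 4 H⁺(aq) + Al(s) → NO(g) + 2 H₂O(l) + Al³⁺(aq)
Q = P(NO)·[Al³⁺] / ([NO₃⁻]·[H⁺]^4); log Q = 2.272.
E = E° − (0.0592/n) log Q = +2.60 − (0.0592/3)(2.272) = +2.555 V.

+2.555 V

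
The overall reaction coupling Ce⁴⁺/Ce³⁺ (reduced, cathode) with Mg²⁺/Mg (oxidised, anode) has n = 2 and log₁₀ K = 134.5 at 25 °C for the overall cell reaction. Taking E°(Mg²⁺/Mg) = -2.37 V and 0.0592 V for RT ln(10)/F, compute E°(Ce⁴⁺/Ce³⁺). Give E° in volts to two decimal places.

E°cell = (0.0592/n)·log K = (0.0592/2)(134.5) = +3.981 V.
Since Ce⁴⁺/Ce³⁺ is the cathode and Mg²⁺/Mg the anode, E°cell = E°(Ce⁴⁺/Ce³⁺) − E°(Mg²⁺/Mg).
So E°(Ce⁴⁺/Ce³⁺) = E°cell + E°(Mg²⁺/Mg) = +3.981 + (-2.37) = +1.61 V.

+1.61 V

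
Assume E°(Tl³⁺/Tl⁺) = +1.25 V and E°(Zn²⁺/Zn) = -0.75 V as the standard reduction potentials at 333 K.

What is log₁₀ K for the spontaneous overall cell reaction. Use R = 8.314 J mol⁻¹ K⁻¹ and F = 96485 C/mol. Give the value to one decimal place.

Cathode: Tl³⁺/Tl⁺; anode: Zn²⁺/Zn. E°cell = (+1.25) − (-0.75) = +2.00 V, with n = 2.
ΔG° = −nFE° = −RT ln K, so ln K = nFE°/(RT) = (2)(96485)(+2.00) / ((8.314)(333)) = 139.401.
log₁₀ K = 139.401 / ln 10 = 60.5.

60.5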